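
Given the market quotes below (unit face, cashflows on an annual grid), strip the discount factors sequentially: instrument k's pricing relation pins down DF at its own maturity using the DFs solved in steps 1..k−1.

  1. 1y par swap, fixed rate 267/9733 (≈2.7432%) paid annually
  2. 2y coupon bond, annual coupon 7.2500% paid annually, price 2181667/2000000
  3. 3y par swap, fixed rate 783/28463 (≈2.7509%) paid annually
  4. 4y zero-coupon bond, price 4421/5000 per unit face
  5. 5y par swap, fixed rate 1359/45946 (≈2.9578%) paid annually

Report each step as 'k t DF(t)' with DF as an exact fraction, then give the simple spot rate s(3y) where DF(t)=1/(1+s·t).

1 1 9733/10000
2 2 9513/10000
3 3 9217/10000
4 4 4421/5000
5 5 8641/10000
s(3y) = (1/(9217/10000) − 1)/(3) = 261/9217 ≈ 2.8317%

step 1 [1y] swap r/1=267/9733: DF=(1 − 267/9733·(0))/(1+267/9733) = 9733/10000 ≈ 0.973300
step 2 [2y] bond c/1=29/400: DF=(2181667/2000000 − 29/400·(0.973300))/(1+29/400) = 9513/10000 ≈ 0.951300
step 3 [3y] swap r/1=783/28463: DF=(1 − 783/28463·(0.973300+0.951300))/(1+783/28463) = 9217/10000 ≈ 0.921700
step 4 [4y] zero: DF = P = 4421/5000 ≈ 0.884200
step 5 [5y] swap r/1=1359/45946: DF=(1 − 1359/45946·(0.973300+0.951300+0.921700+0.884200))/(1+1359/45946) = 8641/10000 ≈ 0.864100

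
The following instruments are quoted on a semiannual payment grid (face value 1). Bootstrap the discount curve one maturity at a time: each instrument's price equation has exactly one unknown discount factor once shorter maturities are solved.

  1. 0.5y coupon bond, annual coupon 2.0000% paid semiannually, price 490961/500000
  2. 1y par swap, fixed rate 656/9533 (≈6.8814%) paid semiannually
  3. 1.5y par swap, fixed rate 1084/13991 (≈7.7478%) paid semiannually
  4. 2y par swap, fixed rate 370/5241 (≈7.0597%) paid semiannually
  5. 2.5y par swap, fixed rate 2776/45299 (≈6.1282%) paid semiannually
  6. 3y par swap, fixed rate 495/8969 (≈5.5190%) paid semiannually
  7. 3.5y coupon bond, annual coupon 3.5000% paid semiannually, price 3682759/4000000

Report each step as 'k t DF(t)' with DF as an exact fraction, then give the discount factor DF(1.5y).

step 1 [0.5y] bond c/2=1/100: DF=(490961/500000 − 1/100·(0))/(1+1/100) = 4861/5000 ≈ 0.972200
step 2 [1y] swap r/2=328/9533: DF=(1 − 328/9533·(0.972200))/(1+328/9533) = 584/625 ≈ 0.934400
step 3 [1.5y] swap r/2=542/13991: DF=(1 − 542/13991·(0.972200+0.934400))/(1+542/13991) = 2229/2500 ≈ 0.891600
step 4 [2y] swap r/2=185/5241: DF=(1 − 185/5241·(0.972200+0.934400+0.891600))/(1+185/5241) = 1741/2000 ≈ 0.870500
step 5 [2.5y] swap r/2=1388/45299: DF=(1 − 1388/45299·(0.972200+0.934400+0.891600+0.870500))/(1+1388/45299) = 2153/2500 ≈ 0.861200
step 6 [3y] swap r/2=495/17938: DF=(1 − 495/17938·(0.972200+0.934400+0.891600+0.870500+0.861200))/(1+495/17938) = 1703/2000 ≈ 0.851500
step 7 [3.5y] bond c/2=7/400: DF=(3682759/4000000 − 7/400·(0.972200+0.934400+0.891600+0.870500+0.861200+0.851500))/(1+7/400) = 8123/10000 ≈ 0.812300

1 1/2 4861/5000
2 1 584/625
3 3/2 2229/2500
4 2 1741/2000
5 5/2 2153/2500
6 3 1703/2000
7 7/2 8123/10000
DF(1.5y) = 2229/2500 ≈ 0.891600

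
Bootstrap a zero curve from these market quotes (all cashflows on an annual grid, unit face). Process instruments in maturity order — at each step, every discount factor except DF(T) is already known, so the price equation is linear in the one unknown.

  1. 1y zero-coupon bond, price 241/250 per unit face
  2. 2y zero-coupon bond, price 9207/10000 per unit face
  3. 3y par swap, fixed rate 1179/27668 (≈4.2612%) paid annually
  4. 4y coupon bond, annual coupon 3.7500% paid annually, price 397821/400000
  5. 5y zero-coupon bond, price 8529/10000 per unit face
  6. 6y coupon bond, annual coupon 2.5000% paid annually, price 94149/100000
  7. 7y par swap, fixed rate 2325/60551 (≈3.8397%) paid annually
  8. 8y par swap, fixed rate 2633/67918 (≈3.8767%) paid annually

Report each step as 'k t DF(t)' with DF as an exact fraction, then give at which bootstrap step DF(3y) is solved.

1 1 241/250
2 2 9207/10000
3 3 8821/10000
4 4 4293/5000
5 5 8529/10000
6 6 8093/10000
7 7 307/400
8 8 7367/10000
DF(3y) is solved at step 3

step 1 [1y] zero: DF = P = 241/250 ≈ 0.964000
step 2 [2y] zero: DF = P = 9207/10000 ≈ 0.920700
step 3 [3y] swap r/1=1179/27668: DF=(1 − 1179/27668·(0.964000+0.920700))/(1+1179/27668) = 8821/10000 ≈ 0.882100
step 4 [4y] bond c/1=3/80: DF=(397821/400000 − 3/80·(0.964000+0.920700+0.882100))/(1+3/80) = 4293/5000 ≈ 0.858600
step 5 [5y] zero: DF = P = 8529/10000 ≈ 0.852900
step 6 [6y] bond c/1=1/40: DF=(94149/100000 − 1/40·(0.964000+0.920700+0.882100+0.858600+0.852900))/(1+1/40) = 8093/10000 ≈ 0.809300
step 7 [7y] swap r/1=2325/60551: DF=(1 − 2325/60551·(0.964000+0.920700+0.882100+0.858600+0.852900+0.809300))/(1+2325/60551) = 307/400 ≈ 0.767500
step 8 [8y] swap r/1=2633/67918: DF=(1 − 2633/67918·(0.964000+0.920700+0.882100+0.858600+0.852900+0.809300+0.767500))/(1+2633/67918) = 7367/10000 ≈ 0.736700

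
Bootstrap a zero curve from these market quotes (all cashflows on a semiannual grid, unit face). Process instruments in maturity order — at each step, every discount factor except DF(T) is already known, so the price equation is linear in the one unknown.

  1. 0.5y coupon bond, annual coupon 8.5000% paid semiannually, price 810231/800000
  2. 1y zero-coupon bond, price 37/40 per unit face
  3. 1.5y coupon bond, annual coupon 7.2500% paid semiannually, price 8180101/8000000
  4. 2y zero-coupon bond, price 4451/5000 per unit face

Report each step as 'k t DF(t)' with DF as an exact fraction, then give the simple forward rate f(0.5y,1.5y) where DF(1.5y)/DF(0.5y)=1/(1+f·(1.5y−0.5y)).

1 1/2 1943/2000
2 1 37/40
3 3/2 2301/2500
4 2 4451/5000
f(0.5y,1.5y) = ((1943/2000)/(2301/2500) − 1)/(1) = 511/9204 ≈ 5.5519%

step 1 [0.5y] bond c/2=17/400: DF=(810231/800000 − 17/400·(0))/(1+17/400) = 1943/2000 ≈ 0.971500
step 2 [1y] zero: DF = P = 37/40 ≈ 0.925000
step 3 [1.5y] bond c/2=29/800: DF=(8180101/8000000 − 29/800·(0.971500+0.925000))/(1+29/800) = 2301/2500 ≈ 0.920400
step 4 [2y] zero: DF = P = 4451/5000 ≈ 0.890200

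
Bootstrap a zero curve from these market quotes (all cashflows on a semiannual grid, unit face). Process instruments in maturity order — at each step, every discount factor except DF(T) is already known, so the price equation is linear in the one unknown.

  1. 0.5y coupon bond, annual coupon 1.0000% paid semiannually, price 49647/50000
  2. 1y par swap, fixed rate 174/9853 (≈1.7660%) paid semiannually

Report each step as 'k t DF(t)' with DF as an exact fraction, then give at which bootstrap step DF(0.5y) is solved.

step 1 [0.5y] bond c/2=1/200: DF=(49647/50000 − 1/200·(0))/(1+1/200) = 247/250 ≈ 0.988000
step 2 [1y] swap r/2=87/9853: DF=(1 − 87/9853·(0.988000))/(1+87/9853) = 4913/5000 ≈ 0.982600

1 1/2 247/250
2 1 4913/5000
DF(0.5y) is solved at step 1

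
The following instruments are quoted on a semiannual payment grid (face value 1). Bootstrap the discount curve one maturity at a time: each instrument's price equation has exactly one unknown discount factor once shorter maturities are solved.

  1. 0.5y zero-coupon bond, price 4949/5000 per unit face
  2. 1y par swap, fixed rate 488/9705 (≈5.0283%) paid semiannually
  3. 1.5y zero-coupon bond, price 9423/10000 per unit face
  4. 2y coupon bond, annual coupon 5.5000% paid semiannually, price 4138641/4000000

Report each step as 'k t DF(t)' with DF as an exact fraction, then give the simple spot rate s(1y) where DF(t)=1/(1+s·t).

step 1 [0.5y] zero: DF = P = 4949/5000 ≈ 0.989800
step 2 [1y] swap r/2=244/9705: DF=(1 − 244/9705·(0.989800))/(1+244/9705) = 1189/1250 ≈ 0.951200
step 3 [1.5y] zero: DF = P = 9423/10000 ≈ 0.942300
step 4 [2y] bond c/2=11/400: DF=(4138641/4000000 − 11/400·(0.989800+0.951200+0.942300))/(1+11/400) = 4649/5000 ≈ 0.929800

1 1/2 4949/5000
2 1 1189/1250
3 3/2 9423/10000
4 2 4649/5000
s(1y) = (1/(1189/1250) − 1)/(1) = 61/1189 ≈ 5.1304%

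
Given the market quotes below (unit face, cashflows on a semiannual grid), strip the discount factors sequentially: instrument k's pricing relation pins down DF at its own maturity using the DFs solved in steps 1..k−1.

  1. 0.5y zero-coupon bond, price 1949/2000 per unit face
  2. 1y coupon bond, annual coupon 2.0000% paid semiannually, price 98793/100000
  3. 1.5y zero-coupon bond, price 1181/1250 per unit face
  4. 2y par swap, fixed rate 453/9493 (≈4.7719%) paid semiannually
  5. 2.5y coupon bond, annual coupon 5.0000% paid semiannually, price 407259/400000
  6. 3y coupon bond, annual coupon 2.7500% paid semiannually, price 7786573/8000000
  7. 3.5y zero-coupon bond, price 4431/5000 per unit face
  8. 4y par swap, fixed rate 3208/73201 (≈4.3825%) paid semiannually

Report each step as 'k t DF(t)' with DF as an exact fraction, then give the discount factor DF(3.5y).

step 1 [0.5y] zero: DF = P = 1949/2000 ≈ 0.974500
step 2 [1y] bond c/2=1/100: DF=(98793/100000 − 1/100·(0.974500))/(1+1/100) = 1937/2000 ≈ 0.968500
step 3 [1.5y] zero: DF = P = 1181/1250 ≈ 0.944800
step 4 [2y] swap r/2=453/18986: DF=(1 − 453/18986·(0.974500+0.968500+0.944800))/(1+453/18986) = 4547/5000 ≈ 0.909400
step 5 [2.5y] bond c/2=1/40: DF=(407259/400000 − 1/40·(0.974500+0.968500+0.944800+0.909400))/(1+1/40) = 9007/10000 ≈ 0.900700
step 6 [3y] bond c/2=11/800: DF=(7786573/8000000 − 11/800·(0.974500+0.968500+0.944800+0.909400+0.900700))/(1+11/800) = 2241/2500 ≈ 0.896400
step 7 [3.5y] zero: DF = P = 4431/5000 ≈ 0.886200
step 8 [4y] swap r/2=1604/73201: DF=(1 − 1604/73201·(0.974500+0.968500+0.944800+0.909400+0.900700+0.896400+0.886200))/(1+1604/73201) = 2099/2500 ≈ 0.839600

1 1/2 1949/2000
2 1 1937/2000
3 3/2 1181/1250
4 2 4547/5000
5 5/2 9007/10000
6 3 2241/2500
7 7/2 4431/5000
8 4 2099/2500
DF(3.5y) = 4431/5000 ≈ 0.886200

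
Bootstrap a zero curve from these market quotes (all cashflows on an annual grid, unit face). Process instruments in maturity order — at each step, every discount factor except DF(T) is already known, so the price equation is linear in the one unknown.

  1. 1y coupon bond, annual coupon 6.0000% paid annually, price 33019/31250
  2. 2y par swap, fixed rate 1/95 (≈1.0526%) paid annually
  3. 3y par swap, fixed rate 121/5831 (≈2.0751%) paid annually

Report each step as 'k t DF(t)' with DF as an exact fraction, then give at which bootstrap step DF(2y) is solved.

step 1 [1y] bond c/1=3/50: DF=(33019/31250 − 3/50·(0))/(1+3/50) = 623/625 ≈ 0.996800
step 2 [2y] swap r/1=1/95: DF=(1 − 1/95·(0.996800))/(1+1/95) = 612/625 ≈ 0.979200
step 3 [3y] swap r/1=121/5831: DF=(1 − 121/5831·(0.996800+0.979200))/(1+121/5831) = 1879/2000 ≈ 0.939500

1 1 623/625
2 2 612/625
3 3 1879/2000
DF(2y) is solved at step 2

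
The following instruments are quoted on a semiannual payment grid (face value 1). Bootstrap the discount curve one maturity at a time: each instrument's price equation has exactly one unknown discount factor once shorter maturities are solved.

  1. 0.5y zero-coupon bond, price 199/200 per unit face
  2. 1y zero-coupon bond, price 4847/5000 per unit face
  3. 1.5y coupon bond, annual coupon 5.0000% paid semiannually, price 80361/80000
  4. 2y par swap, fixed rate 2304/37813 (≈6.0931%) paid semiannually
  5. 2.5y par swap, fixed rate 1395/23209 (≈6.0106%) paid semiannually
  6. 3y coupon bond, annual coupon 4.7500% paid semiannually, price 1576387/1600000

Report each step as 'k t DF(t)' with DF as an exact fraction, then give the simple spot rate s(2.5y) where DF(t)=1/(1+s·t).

step 1 [0.5y] zero: DF = P = 199/200 ≈ 0.995000
step 2 [1y] zero: DF = P = 4847/5000 ≈ 0.969400
step 3 [1.5y] bond c/2=1/40: DF=(80361/80000 − 1/40·(0.995000+0.969400))/(1+1/40) = 9321/10000 ≈ 0.932100
step 4 [2y] swap r/2=1152/37813: DF=(1 − 1152/37813·(0.995000+0.969400+0.932100))/(1+1152/37813) = 553/625 ≈ 0.884800
step 5 [2.5y] swap r/2=1395/46418: DF=(1 − 1395/46418·(0.995000+0.969400+0.932100+0.884800))/(1+1395/46418) = 1721/2000 ≈ 0.860500
step 6 [3y] bond c/2=19/800: DF=(1576387/1600000 − 19/800·(0.995000+0.969400+0.932100+0.884800+0.860500))/(1+19/800) = 8547/10000 ≈ 0.854700

1 1/2 199/200
2 1 4847/5000
3 3/2 9321/10000
4 2 553/625
5 5/2 1721/2000
6 3 8547/10000
s(2.5y) = (1/(1721/2000) − 1)/(5/2) = 558/8605 ≈ 6.4846%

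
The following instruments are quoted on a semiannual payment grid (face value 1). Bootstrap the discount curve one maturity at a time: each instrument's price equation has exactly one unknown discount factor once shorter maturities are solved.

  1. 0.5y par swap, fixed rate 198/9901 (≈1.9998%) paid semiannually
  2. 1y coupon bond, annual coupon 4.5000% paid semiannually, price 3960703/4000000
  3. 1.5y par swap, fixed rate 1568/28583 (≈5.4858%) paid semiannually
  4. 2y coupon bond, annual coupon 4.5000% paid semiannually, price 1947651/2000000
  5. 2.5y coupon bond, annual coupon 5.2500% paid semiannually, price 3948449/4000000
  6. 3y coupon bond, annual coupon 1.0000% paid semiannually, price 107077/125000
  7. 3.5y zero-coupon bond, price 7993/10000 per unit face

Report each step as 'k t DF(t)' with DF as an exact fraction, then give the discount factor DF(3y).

step 1 [0.5y] swap r/2=99/9901: DF=(1 − 99/9901·(0))/(1+99/9901) = 9901/10000 ≈ 0.990100
step 2 [1y] bond c/2=9/400: DF=(3960703/4000000 − 9/400·(0.990100))/(1+9/400) = 4733/5000 ≈ 0.946600
step 3 [1.5y] swap r/2=784/28583: DF=(1 − 784/28583·(0.990100+0.946600))/(1+784/28583) = 576/625 ≈ 0.921600
step 4 [2y] bond c/2=9/400: DF=(1947651/2000000 − 9/400·(0.990100+0.946600+0.921600))/(1+9/400) = 1779/2000 ≈ 0.889500
step 5 [2.5y] bond c/2=21/800: DF=(3948449/4000000 − 21/800·(0.990100+0.946600+0.921600+0.889500))/(1+21/800) = 433/500 ≈ 0.866000
step 6 [3y] bond c/2=1/200: DF=(107077/125000 − 1/200·(0.990100+0.946600+0.921600+0.889500+0.866000))/(1+1/200) = 4147/5000 ≈ 0.829400
step 7 [3.5y] zero: DF = P = 7993/10000 ≈ 0.799300

1 1/2 9901/10000
2 1 4733/5000
3 3/2 576/625
4 2 1779/2000
5 5/2 433/500
6 3 4147/5000
7 7/2 7993/10000
DF(3y) = 4147/5000 ≈ 0.829400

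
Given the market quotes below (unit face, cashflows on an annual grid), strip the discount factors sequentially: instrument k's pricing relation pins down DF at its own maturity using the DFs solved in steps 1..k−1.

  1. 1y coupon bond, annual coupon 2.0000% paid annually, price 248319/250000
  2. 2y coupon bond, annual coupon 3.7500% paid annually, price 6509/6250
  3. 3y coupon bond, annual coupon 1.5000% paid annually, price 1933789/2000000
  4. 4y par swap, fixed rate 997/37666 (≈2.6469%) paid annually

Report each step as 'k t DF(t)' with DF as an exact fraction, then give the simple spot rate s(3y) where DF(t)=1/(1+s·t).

step 1 [1y] bond c/1=1/50: DF=(248319/250000 − 1/50·(0))/(1+1/50) = 4869/5000 ≈ 0.973800
step 2 [2y] bond c/1=3/80: DF=(6509/6250 − 3/80·(0.973800))/(1+3/80) = 4843/5000 ≈ 0.968600
step 3 [3y] bond c/1=3/200: DF=(1933789/2000000 − 3/200·(0.973800+0.968600))/(1+3/200) = 9239/10000 ≈ 0.923900
step 4 [4y] swap r/1=997/37666: DF=(1 − 997/37666·(0.973800+0.968600+0.923900))/(1+997/37666) = 9003/10000 ≈ 0.900300

1 1 4869/5000
2 2 4843/5000
3 3 9239/10000
4 4 9003/10000
s(3y) = (1/(9239/10000) − 1)/(3) = 761/27717 ≈ 2.7456%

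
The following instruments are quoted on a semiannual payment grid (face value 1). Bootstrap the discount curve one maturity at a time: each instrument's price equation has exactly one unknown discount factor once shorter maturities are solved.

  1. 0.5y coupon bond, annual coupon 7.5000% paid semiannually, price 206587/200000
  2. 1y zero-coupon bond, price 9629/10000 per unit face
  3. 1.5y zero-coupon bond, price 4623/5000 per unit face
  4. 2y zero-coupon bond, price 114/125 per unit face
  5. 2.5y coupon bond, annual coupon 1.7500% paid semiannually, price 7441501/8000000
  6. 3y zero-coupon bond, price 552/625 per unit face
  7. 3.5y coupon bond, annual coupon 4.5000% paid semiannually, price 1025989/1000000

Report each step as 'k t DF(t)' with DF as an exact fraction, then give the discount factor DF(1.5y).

1 1/2 2489/2500
2 1 9629/10000
3 3/2 4623/5000
4 2 114/125
5 5/2 2223/2500
6 3 552/625
7 7/2 8809/10000
DF(1.5y) = 4623/5000 ≈ 0.924600

step 1 [0.5y] bond c/2=3/80: DF=(206587/200000 − 3/80·(0))/(1+3/80) = 2489/2500 ≈ 0.995600
step 2 [1y] zero: DF = P = 9629/10000 ≈ 0.962900
step 3 [1.5y] zero: DF = P = 4623/5000 ≈ 0.924600
step 4 [2y] zero: DF = P = 114/125 ≈ 0.912000
step 5 [2.5y] bond c/2=7/800: DF=(7441501/8000000 − 7/800·(0.995600+0.962900+0.924600+0.912000))/(1+7/800) = 2223/2500 ≈ 0.889200
step 6 [3y] zero: DF = P = 552/625 ≈ 0.883200
step 7 [3.5y] bond c/2=9/400: DF=(1025989/1000000 − 9/400·(0.995600+0.962900+0.924600+0.912000+0.889200+0.883200))/(1+9/400) = 8809/10000 ≈ 0.880900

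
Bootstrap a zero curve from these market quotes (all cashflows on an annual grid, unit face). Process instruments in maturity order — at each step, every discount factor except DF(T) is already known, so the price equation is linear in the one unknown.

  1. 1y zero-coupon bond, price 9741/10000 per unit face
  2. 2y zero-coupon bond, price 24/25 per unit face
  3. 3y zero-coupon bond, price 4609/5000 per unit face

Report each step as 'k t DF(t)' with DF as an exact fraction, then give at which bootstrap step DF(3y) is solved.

1 1 9741/10000
2 2 24/25
3 3 4609/5000
DF(3y) is solved at step 3

step 1 [1y] zero: DF = P = 9741/10000 ≈ 0.974100
step 2 [2y] zero: DF = P = 24/25 ≈ 0.960000
step 3 [3y] zero: DF = P = 4609/5000 ≈ 0.921800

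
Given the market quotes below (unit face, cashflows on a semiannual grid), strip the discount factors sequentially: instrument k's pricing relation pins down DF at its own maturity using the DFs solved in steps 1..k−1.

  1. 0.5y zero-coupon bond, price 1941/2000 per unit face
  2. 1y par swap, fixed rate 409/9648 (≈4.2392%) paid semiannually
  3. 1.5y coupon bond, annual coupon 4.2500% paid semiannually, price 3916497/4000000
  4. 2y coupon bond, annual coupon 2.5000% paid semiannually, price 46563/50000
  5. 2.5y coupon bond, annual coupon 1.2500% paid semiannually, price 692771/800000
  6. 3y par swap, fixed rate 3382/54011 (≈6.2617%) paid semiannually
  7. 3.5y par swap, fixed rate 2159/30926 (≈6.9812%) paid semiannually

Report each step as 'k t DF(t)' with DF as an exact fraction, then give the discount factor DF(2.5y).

step 1 [0.5y] zero: DF = P = 1941/2000 ≈ 0.970500
step 2 [1y] swap r/2=409/19296: DF=(1 − 409/19296·(0.970500))/(1+409/19296) = 9591/10000 ≈ 0.959100
step 3 [1.5y] bond c/2=17/800: DF=(3916497/4000000 − 17/800·(0.970500+0.959100))/(1+17/800) = 4593/5000 ≈ 0.918600
step 4 [2y] bond c/2=1/80: DF=(46563/50000 − 1/80·(0.970500+0.959100+0.918600))/(1+1/80) = 4423/5000 ≈ 0.884600
step 5 [2.5y] bond c/2=1/160: DF=(692771/800000 − 1/160·(0.970500+0.959100+0.918600+0.884600))/(1+1/160) = 4187/5000 ≈ 0.837400
step 6 [3y] swap r/2=1691/54011: DF=(1 − 1691/54011·(0.970500+0.959100+0.918600+0.884600+0.837400))/(1+1691/54011) = 8309/10000 ≈ 0.830900
step 7 [3.5y] swap r/2=2159/61852: DF=(1 − 2159/61852·(0.970500+0.959100+0.918600+0.884600+0.837400+0.830900))/(1+2159/61852) = 7841/10000 ≈ 0.784100

1 1/2 1941/2000
2 1 9591/10000
3 3/2 4593/5000
4 2 4423/5000
5 5/2 4187/5000
6 3 8309/10000
7 7/2 7841/10000
DF(2.5y) = 4187/5000 ≈ 0.837400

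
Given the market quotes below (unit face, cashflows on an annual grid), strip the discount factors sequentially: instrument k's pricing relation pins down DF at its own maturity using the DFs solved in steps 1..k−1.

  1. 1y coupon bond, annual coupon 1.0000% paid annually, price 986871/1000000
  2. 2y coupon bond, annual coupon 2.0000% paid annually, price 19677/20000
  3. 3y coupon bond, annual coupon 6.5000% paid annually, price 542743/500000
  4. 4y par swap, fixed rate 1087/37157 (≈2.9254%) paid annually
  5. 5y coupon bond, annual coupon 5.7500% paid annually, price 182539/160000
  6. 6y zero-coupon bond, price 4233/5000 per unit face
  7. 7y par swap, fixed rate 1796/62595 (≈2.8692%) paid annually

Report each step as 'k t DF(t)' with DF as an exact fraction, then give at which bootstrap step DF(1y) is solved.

1 1 9771/10000
2 2 4727/5000
3 3 9019/10000
4 4 8913/10000
5 5 548/625
6 6 4233/5000
7 7 2051/2500
DF(1y) is solved at step 1

step 1 [1y] bond c/1=1/100: DF=(986871/1000000 − 1/100·(0))/(1+1/100) = 9771/10000 ≈ 0.977100
step 2 [2y] bond c/1=1/50: DF=(19677/20000 − 1/50·(0.977100))/(1+1/50) = 4727/5000 ≈ 0.945400
step 3 [3y] bond c/1=13/200: DF=(542743/500000 − 13/200·(0.977100+0.945400))/(1+13/200) = 9019/10000 ≈ 0.901900
step 4 [4y] swap r/1=1087/37157: DF=(1 − 1087/37157·(0.977100+0.945400+0.901900))/(1+1087/37157) = 8913/10000 ≈ 0.891300
step 5 [5y] bond c/1=23/400: DF=(182539/160000 − 23/400·(0.977100+0.945400+0.901900+0.891300))/(1+23/400) = 548/625 ≈ 0.876800
step 6 [6y] zero: DF = P = 4233/5000 ≈ 0.846600
step 7 [7y] swap r/1=1796/62595: DF=(1 − 1796/62595·(0.977100+0.945400+0.901900+0.891300+0.876800+0.846600))/(1+1796/62595) = 2051/2500 ≈ 0.820400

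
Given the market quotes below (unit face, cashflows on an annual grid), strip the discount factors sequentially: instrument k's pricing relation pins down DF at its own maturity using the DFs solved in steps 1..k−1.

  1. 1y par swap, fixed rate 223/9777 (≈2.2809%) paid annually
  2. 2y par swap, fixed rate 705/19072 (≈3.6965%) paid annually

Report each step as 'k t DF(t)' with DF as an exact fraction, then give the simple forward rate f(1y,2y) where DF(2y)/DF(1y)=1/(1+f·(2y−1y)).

1 1 9777/10000
2 2 1859/2000
f(1y,2y) = ((9777/10000)/(1859/2000) − 1)/(1) = 482/9295 ≈ 5.1856%

step 1 [1y] swap r/1=223/9777: DF=(1 − 223/9777·(0))/(1+223/9777) = 9777/10000 ≈ 0.977700
step 2 [2y] swap r/1=705/19072: DF=(1 − 705/19072·(0.977700))/(1+705/19072) = 1859/2000 ≈ 0.929500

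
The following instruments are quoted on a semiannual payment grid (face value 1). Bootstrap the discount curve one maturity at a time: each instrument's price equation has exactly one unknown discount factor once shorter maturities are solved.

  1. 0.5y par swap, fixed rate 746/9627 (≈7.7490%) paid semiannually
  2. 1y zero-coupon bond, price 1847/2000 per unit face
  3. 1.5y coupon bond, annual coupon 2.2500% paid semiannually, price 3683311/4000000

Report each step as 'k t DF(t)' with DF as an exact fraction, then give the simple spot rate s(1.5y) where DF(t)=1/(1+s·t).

step 1 [0.5y] swap r/2=373/9627: DF=(1 − 373/9627·(0))/(1+373/9627) = 9627/10000 ≈ 0.962700
step 2 [1y] zero: DF = P = 1847/2000 ≈ 0.923500
step 3 [1.5y] bond c/2=9/800: DF=(3683311/4000000 − 9/800·(0.962700+0.923500))/(1+9/800) = 556/625 ≈ 0.889600

1 1/2 9627/10000
2 1 1847/2000
3 3/2 556/625
s(1.5y) = (1/(556/625) − 1)/(3/2) = 23/278 ≈ 8.2734%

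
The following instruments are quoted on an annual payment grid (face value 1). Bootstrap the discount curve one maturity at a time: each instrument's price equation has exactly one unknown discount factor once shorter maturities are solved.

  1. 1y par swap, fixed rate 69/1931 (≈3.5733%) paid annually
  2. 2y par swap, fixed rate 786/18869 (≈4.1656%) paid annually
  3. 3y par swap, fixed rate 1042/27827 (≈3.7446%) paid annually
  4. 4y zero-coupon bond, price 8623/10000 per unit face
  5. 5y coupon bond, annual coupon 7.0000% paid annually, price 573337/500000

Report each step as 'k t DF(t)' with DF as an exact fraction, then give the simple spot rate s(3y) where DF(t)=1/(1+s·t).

1 1 1931/2000
2 2 4607/5000
3 3 4479/5000
4 4 8623/10000
5 5 2083/2500
s(3y) = (1/(4479/5000) − 1)/(3) = 521/13437 ≈ 3.8774%

step 1 [1y] swap r/1=69/1931: DF=(1 − 69/1931·(0))/(1+69/1931) = 1931/2000 ≈ 0.965500
step 2 [2y] swap r/1=786/18869: DF=(1 − 786/18869·(0.965500))/(1+786/18869) = 4607/5000 ≈ 0.921400
step 3 [3y] swap r/1=1042/27827: DF=(1 − 1042/27827·(0.965500+0.921400))/(1+1042/27827) = 4479/5000 ≈ 0.895800
step 4 [4y] zero: DF = P = 8623/10000 ≈ 0.862300
step 5 [5y] bond c/1=7/100: DF=(573337/500000 − 7/100·(0.965500+0.921400+0.895800+0.862300))/(1+7/100) = 2083/2500 ≈ 0.833200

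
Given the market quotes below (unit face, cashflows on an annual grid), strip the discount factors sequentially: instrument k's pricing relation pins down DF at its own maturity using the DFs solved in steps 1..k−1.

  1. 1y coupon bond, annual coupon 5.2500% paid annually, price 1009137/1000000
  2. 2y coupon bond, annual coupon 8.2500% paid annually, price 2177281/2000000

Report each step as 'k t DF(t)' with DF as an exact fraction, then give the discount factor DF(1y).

1 1 2397/2500
2 2 4663/5000
DF(1y) = 2397/2500 ≈ 0.958800

step 1 [1y] bond c/1=21/400: DF=(1009137/1000000 − 21/400·(0))/(1+21/400) = 2397/2500 ≈ 0.958800
step 2 [2y] bond c/1=33/400: DF=(2177281/2000000 − 33/400·(0.958800))/(1+33/400) = 4663/5000 ≈ 0.932600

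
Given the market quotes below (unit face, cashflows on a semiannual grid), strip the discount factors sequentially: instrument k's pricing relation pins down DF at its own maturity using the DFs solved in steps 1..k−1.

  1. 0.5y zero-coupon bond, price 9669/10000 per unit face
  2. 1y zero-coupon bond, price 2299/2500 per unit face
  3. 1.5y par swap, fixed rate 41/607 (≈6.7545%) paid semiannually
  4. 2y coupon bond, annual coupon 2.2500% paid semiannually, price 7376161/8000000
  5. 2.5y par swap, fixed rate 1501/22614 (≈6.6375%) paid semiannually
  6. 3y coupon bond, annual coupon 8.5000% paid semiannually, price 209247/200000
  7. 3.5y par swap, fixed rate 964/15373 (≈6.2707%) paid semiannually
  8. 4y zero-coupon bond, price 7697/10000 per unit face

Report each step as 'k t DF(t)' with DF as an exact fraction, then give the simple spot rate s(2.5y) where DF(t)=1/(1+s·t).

1 1/2 9669/10000
2 1 2299/2500
3 3/2 9057/10000
4 2 8807/10000
5 5/2 8499/10000
6 3 512/625
7 7/2 1009/1250
8 4 7697/10000
s(2.5y) = (1/(8499/10000) − 1)/(5/2) = 3002/42495 ≈ 7.0644%

step 1 [0.5y] zero: DF = P = 9669/10000 ≈ 0.966900
step 2 [1y] zero: DF = P = 2299/2500 ≈ 0.919600
step 3 [1.5y] swap r/2=41/1214: DF=(1 − 41/1214·(0.966900+0.919600))/(1+41/1214) = 9057/10000 ≈ 0.905700
step 4 [2y] bond c/2=9/800: DF=(7376161/8000000 − 9/800·(0.966900+0.919600+0.905700))/(1+9/800) = 8807/10000 ≈ 0.880700
step 5 [2.5y] swap r/2=1501/45228: DF=(1 − 1501/45228·(0.966900+0.919600+0.905700+0.880700))/(1+1501/45228) = 8499/10000 ≈ 0.849900
step 6 [3y] bond c/2=17/400: DF=(209247/200000 − 17/400·(0.966900+0.919600+0.905700+0.880700+0.849900))/(1+17/400) = 512/625 ≈ 0.819200
step 7 [3.5y] swap r/2=482/15373: DF=(1 − 482/15373·(0.966900+0.919600+0.905700+0.880700+0.849900+0.819200))/(1+482/15373) = 1009/1250 ≈ 0.807200
step 8 [4y] zero: DF = P = 7697/10000 ≈ 0.769700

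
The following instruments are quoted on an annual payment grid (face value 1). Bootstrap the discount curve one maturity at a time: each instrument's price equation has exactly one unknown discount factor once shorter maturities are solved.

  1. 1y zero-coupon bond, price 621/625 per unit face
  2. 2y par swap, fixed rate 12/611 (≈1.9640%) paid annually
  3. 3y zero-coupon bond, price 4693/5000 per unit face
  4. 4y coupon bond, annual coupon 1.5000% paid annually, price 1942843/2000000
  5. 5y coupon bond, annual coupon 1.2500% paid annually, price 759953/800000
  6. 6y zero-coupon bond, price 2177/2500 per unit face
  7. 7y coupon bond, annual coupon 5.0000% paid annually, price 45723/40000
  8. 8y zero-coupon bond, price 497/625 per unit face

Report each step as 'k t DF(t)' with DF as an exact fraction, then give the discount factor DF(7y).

step 1 [1y] zero: DF = P = 621/625 ≈ 0.993600
step 2 [2y] swap r/1=12/611: DF=(1 − 12/611·(0.993600))/(1+12/611) = 601/625 ≈ 0.961600
step 3 [3y] zero: DF = P = 4693/5000 ≈ 0.938600
step 4 [4y] bond c/1=3/200: DF=(1942843/2000000 − 3/200·(0.993600+0.961600+0.938600))/(1+3/200) = 9143/10000 ≈ 0.914300
step 5 [5y] bond c/1=1/80: DF=(759953/800000 − 1/80·(0.993600+0.961600+0.938600+0.914300))/(1+1/80) = 557/625 ≈ 0.891200
step 6 [6y] zero: DF = P = 2177/2500 ≈ 0.870800
step 7 [7y] bond c/1=1/20: DF=(45723/40000 − 1/20·(0.993600+0.961600+0.938600+0.914300+0.891200+0.870800))/(1+1/20) = 4117/5000 ≈ 0.823400
step 8 [8y] zero: DF = P = 497/625 ≈ 0.795200

1 1 621/625
2 2 601/625
3 3 4693/5000
4 4 9143/10000
5 5 557/625
6 6 2177/2500
7 7 4117/5000
8 8 497/625
DF(7y) = 4117/5000 ≈ 0.823400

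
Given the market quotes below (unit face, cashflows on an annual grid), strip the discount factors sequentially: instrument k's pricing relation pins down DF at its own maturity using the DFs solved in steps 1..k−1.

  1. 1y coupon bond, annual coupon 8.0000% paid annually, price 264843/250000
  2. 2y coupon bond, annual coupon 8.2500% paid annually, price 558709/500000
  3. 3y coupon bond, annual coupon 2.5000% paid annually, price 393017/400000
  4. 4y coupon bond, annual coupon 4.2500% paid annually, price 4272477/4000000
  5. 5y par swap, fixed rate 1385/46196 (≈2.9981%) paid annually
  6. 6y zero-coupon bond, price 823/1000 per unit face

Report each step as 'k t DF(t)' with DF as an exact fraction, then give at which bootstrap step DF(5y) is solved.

step 1 [1y] bond c/1=2/25: DF=(264843/250000 − 2/25·(0))/(1+2/25) = 9809/10000 ≈ 0.980900
step 2 [2y] bond c/1=33/400: DF=(558709/500000 − 33/400·(0.980900))/(1+33/400) = 383/400 ≈ 0.957500
step 3 [3y] bond c/1=1/40: DF=(393017/400000 − 1/40·(0.980900+0.957500))/(1+1/40) = 9113/10000 ≈ 0.911300
step 4 [4y] bond c/1=17/400: DF=(4272477/4000000 − 17/400·(0.980900+0.957500+0.911300))/(1+17/400) = 2271/2500 ≈ 0.908400
step 5 [5y] swap r/1=1385/46196: DF=(1 − 1385/46196·(0.980900+0.957500+0.911300+0.908400))/(1+1385/46196) = 1723/2000 ≈ 0.861500
step 6 [6y] zero: DF = P = 823/1000 ≈ 0.823000

1 1 9809/10000
2 2 383/400
3 3 9113/10000
4 4 2271/2500
5 5 1723/2000
6 6 823/1000
DF(5y) is solved at step 5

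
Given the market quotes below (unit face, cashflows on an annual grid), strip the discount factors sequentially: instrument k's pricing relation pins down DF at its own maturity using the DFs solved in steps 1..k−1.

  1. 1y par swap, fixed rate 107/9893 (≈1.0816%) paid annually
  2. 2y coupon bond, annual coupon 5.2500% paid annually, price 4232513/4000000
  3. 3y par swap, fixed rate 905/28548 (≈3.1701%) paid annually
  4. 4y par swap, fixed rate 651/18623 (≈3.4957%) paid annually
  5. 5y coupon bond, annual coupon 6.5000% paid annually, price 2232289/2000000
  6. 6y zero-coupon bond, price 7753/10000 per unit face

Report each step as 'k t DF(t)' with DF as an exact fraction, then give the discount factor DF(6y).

step 1 [1y] swap r/1=107/9893: DF=(1 − 107/9893·(0))/(1+107/9893) = 9893/10000 ≈ 0.989300
step 2 [2y] bond c/1=21/400: DF=(4232513/4000000 − 21/400·(0.989300))/(1+21/400) = 239/250 ≈ 0.956000
step 3 [3y] swap r/1=905/28548: DF=(1 − 905/28548·(0.989300+0.956000))/(1+905/28548) = 1819/2000 ≈ 0.909500
step 4 [4y] swap r/1=651/18623: DF=(1 − 651/18623·(0.989300+0.956000+0.909500))/(1+651/18623) = 4349/5000 ≈ 0.869800
step 5 [5y] bond c/1=13/200: DF=(2232289/2000000 − 13/200·(0.989300+0.956000+0.909500+0.869800))/(1+13/200) = 8207/10000 ≈ 0.820700
step 6 [6y] zero: DF = P = 7753/10000 ≈ 0.775300

1 1 9893/10000
2 2 239/250
3 3 1819/2000
4 4 4349/5000
5 5 8207/10000
6 6 7753/10000
DF(6y) = 7753/10000 ≈ 0.775300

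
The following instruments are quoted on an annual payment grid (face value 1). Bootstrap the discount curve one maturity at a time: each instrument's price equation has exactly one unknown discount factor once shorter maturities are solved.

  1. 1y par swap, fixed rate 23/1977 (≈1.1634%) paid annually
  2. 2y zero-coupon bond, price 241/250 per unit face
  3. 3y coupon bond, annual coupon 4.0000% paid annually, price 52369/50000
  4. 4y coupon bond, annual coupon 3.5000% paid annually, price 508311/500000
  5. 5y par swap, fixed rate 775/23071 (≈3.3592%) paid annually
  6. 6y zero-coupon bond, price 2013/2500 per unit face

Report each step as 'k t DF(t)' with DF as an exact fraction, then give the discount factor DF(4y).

1 1 1977/2000
2 2 241/250
3 3 233/250
4 4 8847/10000
5 5 169/200
6 6 2013/2500
DF(4y) = 8847/10000 ≈ 0.884700

step 1 [1y] swap r/1=23/1977: DF=(1 − 23/1977·(0))/(1+23/1977) = 1977/2000 ≈ 0.988500
step 2 [2y] zero: DF = P = 241/250 ≈ 0.964000
step 3 [3y] bond c/1=1/25: DF=(52369/50000 − 1/25·(0.988500+0.964000))/(1+1/25) = 233/250 ≈ 0.932000
step 4 [4y] bond c/1=7/200: DF=(508311/500000 − 7/200·(0.988500+0.964000+0.932000))/(1+7/200) = 8847/10000 ≈ 0.884700
step 5 [5y] swap r/1=775/23071: DF=(1 − 775/23071·(0.988500+0.964000+0.932000+0.884700))/(1+775/23071) = 169/200 ≈ 0.845000
step 6 [6y] zero: DF = P = 2013/2500 ≈ 0.805200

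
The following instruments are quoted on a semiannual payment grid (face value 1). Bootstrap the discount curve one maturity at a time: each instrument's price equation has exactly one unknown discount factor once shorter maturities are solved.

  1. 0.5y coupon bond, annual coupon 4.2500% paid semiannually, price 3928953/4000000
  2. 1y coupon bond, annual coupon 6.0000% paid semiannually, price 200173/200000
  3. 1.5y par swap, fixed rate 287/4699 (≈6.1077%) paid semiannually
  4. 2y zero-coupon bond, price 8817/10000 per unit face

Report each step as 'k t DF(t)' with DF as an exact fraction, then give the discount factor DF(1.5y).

step 1 [0.5y] bond c/2=17/800: DF=(3928953/4000000 − 17/800·(0))/(1+17/800) = 4809/5000 ≈ 0.961800
step 2 [1y] bond c/2=3/100: DF=(200173/200000 − 3/100·(0.961800))/(1+3/100) = 9437/10000 ≈ 0.943700
step 3 [1.5y] swap r/2=287/9398: DF=(1 − 287/9398·(0.961800+0.943700))/(1+287/9398) = 9139/10000 ≈ 0.913900
step 4 [2y] zero: DF = P = 8817/10000 ≈ 0.881700

1 1/2 4809/5000
2 1 9437/10000
3 3/2 9139/10000
4 2 8817/10000
DF(1.5y) = 9139/10000 ≈ 0.913900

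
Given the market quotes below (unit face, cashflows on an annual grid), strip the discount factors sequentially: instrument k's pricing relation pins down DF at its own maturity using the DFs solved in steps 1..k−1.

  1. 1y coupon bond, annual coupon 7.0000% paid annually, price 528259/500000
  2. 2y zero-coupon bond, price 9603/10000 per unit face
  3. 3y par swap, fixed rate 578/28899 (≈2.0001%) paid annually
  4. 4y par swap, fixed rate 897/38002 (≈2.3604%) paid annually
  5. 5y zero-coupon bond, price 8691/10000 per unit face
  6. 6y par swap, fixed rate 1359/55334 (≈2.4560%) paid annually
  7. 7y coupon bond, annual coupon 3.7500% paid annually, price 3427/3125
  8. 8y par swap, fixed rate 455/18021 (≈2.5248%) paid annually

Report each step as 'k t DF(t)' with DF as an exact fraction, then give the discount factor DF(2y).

1 1 4937/5000
2 2 9603/10000
3 3 4711/5000
4 4 9103/10000
5 5 8691/10000
6 6 8641/10000
7 7 857/1000
8 8 409/500
DF(2y) = 9603/10000 ≈ 0.960300

step 1 [1y] bond c/1=7/100: DF=(528259/500000 − 7/100·(0))/(1+7/100) = 4937/5000 ≈ 0.987400
step 2 [2y] zero: DF = P = 9603/10000 ≈ 0.960300
step 3 [3y] swap r/1=578/28899: DF=(1 − 578/28899·(0.987400+0.960300))/(1+578/28899) = 4711/5000 ≈ 0.942200
step 4 [4y] swap r/1=897/38002: DF=(1 − 897/38002·(0.987400+0.960300+0.942200))/(1+897/38002) = 9103/10000 ≈ 0.910300
step 5 [5y] zero: DF = P = 8691/10000 ≈ 0.869100
step 6 [6y] swap r/1=1359/55334: DF=(1 − 1359/55334·(0.987400+0.960300+0.942200+0.910300+0.869100))/(1+1359/55334) = 8641/10000 ≈ 0.864100
step 7 [7y] bond c/1=3/80: DF=(3427/3125 − 3/80·(0.987400+0.960300+0.942200+0.910300+0.869100+0.864100))/(1+3/80) = 857/1000 ≈ 0.857000
step 8 [8y] swap r/1=455/18021: DF=(1 − 455/18021·(0.987400+0.960300+0.942200+0.910300+0.869100+0.864100+0.857000))/(1+455/18021) = 409/500 ≈ 0.818000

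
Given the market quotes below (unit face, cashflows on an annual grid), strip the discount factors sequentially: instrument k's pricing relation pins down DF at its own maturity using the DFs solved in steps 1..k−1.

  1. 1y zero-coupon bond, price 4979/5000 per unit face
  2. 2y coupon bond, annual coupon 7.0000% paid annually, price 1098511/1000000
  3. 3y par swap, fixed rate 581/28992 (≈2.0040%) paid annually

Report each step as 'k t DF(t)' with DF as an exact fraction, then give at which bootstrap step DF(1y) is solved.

1 1 4979/5000
2 2 1923/2000
3 3 9419/10000
DF(1y) is solved at step 1

step 1 [1y] zero: DF = P = 4979/5000 ≈ 0.995800
step 2 [2y] bond c/1=7/100: DF=(1098511/1000000 − 7/100·(0.995800))/(1+7/100) = 1923/2000 ≈ 0.961500
step 3 [3y] swap r/1=581/28992: DF=(1 − 581/28992·(0.995800+0.961500))/(1+581/28992) = 9419/10000 ≈ 0.941900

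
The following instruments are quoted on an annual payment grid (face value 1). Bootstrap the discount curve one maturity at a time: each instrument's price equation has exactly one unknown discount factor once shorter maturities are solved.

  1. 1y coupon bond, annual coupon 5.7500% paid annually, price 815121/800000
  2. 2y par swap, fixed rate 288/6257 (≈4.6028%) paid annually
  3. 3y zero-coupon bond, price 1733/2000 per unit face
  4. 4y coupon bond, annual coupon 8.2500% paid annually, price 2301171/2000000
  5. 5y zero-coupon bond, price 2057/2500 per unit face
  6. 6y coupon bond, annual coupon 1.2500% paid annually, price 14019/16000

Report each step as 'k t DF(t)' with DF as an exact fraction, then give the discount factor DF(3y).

step 1 [1y] bond c/1=23/400: DF=(815121/800000 − 23/400·(0))/(1+23/400) = 1927/2000 ≈ 0.963500
step 2 [2y] swap r/1=288/6257: DF=(1 − 288/6257·(0.963500))/(1+288/6257) = 571/625 ≈ 0.913600
step 3 [3y] zero: DF = P = 1733/2000 ≈ 0.866500
step 4 [4y] bond c/1=33/400: DF=(2301171/2000000 − 33/400·(0.963500+0.913600+0.866500))/(1+33/400) = 4269/5000 ≈ 0.853800
step 5 [5y] zero: DF = P = 2057/2500 ≈ 0.822800
step 6 [6y] bond c/1=1/80: DF=(14019/16000 − 1/80·(0.963500+0.913600+0.866500+0.853800+0.822800))/(1+1/80) = 2027/2500 ≈ 0.810800

1 1 1927/2000
2 2 571/625
3 3 1733/2000
4 4 4269/5000
5 5 2057/2500
6 6 2027/2500
DF(3y) = 1733/2000 ≈ 0.866500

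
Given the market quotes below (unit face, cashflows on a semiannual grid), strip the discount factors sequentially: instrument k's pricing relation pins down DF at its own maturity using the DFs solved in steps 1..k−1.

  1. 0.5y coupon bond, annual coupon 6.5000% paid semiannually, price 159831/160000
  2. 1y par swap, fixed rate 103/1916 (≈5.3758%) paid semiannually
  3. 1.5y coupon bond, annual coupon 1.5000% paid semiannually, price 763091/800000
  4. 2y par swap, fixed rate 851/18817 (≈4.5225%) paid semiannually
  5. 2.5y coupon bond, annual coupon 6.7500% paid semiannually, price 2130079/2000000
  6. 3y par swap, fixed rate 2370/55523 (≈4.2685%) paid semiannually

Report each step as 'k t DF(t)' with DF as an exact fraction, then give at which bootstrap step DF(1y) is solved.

1 1/2 387/400
2 1 1897/2000
3 3/2 373/400
4 2 9149/10000
5 5/2 4537/5000
6 3 1763/2000
DF(1y) is solved at step 2

step 1 [0.5y] bond c/2=13/400: DF=(159831/160000 − 13/400·(0))/(1+13/400) = 387/400 ≈ 0.967500
step 2 [1y] swap r/2=103/3832: DF=(1 − 103/3832·(0.967500))/(1+103/3832) = 1897/2000 ≈ 0.948500
step 3 [1.5y] bond c/2=3/400: DF=(763091/800000 − 3/400·(0.967500+0.948500))/(1+3/400) = 373/400 ≈ 0.932500
step 4 [2y] swap r/2=851/37634: DF=(1 − 851/37634·(0.967500+0.948500+0.932500))/(1+851/37634) = 9149/10000 ≈ 0.914900
step 5 [2.5y] bond c/2=27/800: DF=(2130079/2000000 − 27/800·(0.967500+0.948500+0.932500+0.914900))/(1+27/800) = 4537/5000 ≈ 0.907400
step 6 [3y] swap r/2=1185/55523: DF=(1 − 1185/55523·(0.967500+0.948500+0.932500+0.914900+0.907400))/(1+1185/55523) = 1763/2000 ≈ 0.881500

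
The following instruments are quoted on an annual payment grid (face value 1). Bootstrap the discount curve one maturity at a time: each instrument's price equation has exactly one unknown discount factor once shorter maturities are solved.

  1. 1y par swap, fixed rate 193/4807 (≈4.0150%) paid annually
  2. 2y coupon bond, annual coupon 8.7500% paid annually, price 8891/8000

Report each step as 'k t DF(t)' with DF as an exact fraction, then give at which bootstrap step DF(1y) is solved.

step 1 [1y] swap r/1=193/4807: DF=(1 − 193/4807·(0))/(1+193/4807) = 4807/5000 ≈ 0.961400
step 2 [2y] bond c/1=7/80: DF=(8891/8000 − 7/80·(0.961400))/(1+7/80) = 4723/5000 ≈ 0.944600

1 1 4807/5000
2 2 4723/5000
DF(1y) is solved at step 1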